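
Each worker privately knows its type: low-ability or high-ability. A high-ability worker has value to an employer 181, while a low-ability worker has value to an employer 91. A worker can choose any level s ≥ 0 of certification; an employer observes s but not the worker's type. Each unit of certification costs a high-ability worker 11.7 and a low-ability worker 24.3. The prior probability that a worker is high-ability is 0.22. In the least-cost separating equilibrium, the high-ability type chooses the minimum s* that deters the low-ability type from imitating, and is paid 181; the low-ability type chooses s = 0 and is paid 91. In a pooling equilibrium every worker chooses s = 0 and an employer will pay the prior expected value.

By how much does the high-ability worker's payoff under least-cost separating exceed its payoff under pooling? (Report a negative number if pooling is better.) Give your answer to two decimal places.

Least-cost separating signal: s* solves 91 = 181 − 24.3·s*, so s* = (181 − 91)/24.3 ≈ 3.7037.
High-ability type's separating payoff: 181 − 11.7 × s* = 181 − 11.7 × (181 − 91)/24.3 = 181 − 1053/24.3 ≈ 137.6667.
Pooling payoff: 0.22 × 181 + 0.78 × 91 = 110.8.
Difference: 137.6667 − 110.8 = 26.8667, i.e. 26.87 to two decimal places.
The high-ability type prefers to separate.

26.87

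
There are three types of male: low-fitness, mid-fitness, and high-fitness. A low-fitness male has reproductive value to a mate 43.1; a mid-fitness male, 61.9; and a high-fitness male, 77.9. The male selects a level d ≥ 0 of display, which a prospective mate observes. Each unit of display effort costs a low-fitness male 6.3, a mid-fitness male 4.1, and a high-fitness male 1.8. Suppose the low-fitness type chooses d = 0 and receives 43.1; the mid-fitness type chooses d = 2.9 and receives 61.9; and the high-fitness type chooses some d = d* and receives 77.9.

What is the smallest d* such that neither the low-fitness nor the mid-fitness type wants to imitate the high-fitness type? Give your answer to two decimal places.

Mid-fitness type (on-path payoff 61.9 − 4.1×2.9 = 50.01) won't mimic when 50.01 ≥ 77.9 − 4.1·d*, i.e. d* ≥ 6.80.
Low-fitness type (on-path payoff 43.1) won't mimic when 43.1 ≥ 77.9 − 6.3·d*, i.e. d* ≥ 5.52.
Both must hold, so d* = max(5.52, 6.80) = 6.80. The mid-fitness type's constraint binds.

6.80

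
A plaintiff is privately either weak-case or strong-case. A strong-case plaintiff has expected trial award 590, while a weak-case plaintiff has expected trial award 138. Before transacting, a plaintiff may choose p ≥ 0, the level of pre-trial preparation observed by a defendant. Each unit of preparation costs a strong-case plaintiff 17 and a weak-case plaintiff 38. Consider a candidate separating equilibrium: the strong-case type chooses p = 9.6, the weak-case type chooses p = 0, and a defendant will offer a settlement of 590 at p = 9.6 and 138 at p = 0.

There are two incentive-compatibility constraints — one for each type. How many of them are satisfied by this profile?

1

Weak-case type: stay at 0 → 138; mimic → 590 − 38 × 9.6 = 225.2. IC fails (138 < 225.2).
Strong-case type: signal → 590 − 17 × 9.6 = 426.8; deviate to 0 → 138. IC holds (426.8 ≥ 138).
1 of 2 constraints hold, so this profile is not an equilibrium.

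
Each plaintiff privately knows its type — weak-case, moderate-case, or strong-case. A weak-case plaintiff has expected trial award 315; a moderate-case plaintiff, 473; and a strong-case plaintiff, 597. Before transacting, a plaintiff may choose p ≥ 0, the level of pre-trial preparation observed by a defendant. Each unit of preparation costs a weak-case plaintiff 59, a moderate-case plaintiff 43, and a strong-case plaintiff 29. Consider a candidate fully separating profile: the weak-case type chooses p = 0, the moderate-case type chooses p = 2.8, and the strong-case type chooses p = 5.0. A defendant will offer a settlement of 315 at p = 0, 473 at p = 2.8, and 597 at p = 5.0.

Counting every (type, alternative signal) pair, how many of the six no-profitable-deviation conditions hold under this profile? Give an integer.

Weak-case (own payoff 315): to p=2.8 gives 473 − 59×2.8 = 307.8 → no gain ✓; to p=5.0 gives 597 − 59×5.0 = 302 → no gain ✓.
Moderate-case (own payoff 473 − 43×2.8 = 352.6): to p=0 gives 315 → no gain ✓; to p=5.0 gives 597 − 43×5.0 = 382 → profitable ✗.
Strong-case (own payoff 597 − 29×5.0 = 452): to p=0 gives 315 → no gain ✓; to p=2.8 gives 473 − 29×2.8 = 391.8 → no gain ✓.
5 of the 6 constraints hold; not an equilibrium.

5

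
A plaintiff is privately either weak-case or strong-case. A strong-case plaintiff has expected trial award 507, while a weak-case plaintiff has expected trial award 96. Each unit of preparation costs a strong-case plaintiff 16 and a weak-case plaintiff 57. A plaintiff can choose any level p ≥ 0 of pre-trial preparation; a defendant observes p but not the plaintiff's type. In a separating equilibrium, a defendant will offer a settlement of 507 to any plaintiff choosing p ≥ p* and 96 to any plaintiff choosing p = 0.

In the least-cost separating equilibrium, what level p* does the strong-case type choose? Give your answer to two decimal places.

7.21

A weak-case plaintiff choosing p = 0 receives 96.
Imitating at p* instead would pay 507 at cost 57·p*, netting 507 − 57·p*.
Indifference: 96 = 507 − 57·p*, so p* = (507 − 96) / 57 ≈ 7.21.
This is the weak-case type's binding incentive-compatibility constraint; any p ≥ 7.21 sustains separation on that side.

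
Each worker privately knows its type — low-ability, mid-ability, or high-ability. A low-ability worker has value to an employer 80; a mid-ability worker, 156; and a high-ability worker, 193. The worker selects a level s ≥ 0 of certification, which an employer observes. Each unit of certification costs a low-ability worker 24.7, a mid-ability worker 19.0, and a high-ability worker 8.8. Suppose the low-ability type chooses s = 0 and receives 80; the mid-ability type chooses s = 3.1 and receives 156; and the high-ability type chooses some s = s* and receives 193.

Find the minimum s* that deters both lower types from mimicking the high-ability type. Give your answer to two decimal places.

5.05

Low-ability type (on-path payoff 80) won't mimic when 80 ≥ 193 − 24.7·s*, i.e. s* ≥ 4.57.
Mid-ability type (on-path payoff 156 − 19.0×3.1 = 97.1) won't mimic when 97.1 ≥ 193 − 19.0·s*, i.e. s* ≥ 5.05.
Both must hold, so s* = max(4.57, 5.05) = 5.05. The mid-ability type's constraint binds.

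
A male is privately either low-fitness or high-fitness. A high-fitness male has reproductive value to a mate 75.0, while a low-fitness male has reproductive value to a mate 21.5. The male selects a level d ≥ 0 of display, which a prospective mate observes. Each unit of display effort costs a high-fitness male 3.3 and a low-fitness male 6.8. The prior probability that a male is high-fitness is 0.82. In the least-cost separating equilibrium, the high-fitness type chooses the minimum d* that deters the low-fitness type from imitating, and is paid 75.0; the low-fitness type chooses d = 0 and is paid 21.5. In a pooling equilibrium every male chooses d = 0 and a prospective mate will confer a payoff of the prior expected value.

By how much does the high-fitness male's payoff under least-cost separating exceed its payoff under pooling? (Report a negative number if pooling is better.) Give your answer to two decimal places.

Least-cost separating signal: d* solves 21.5 = 75.0 − 6.8·d*, so d* = (75.0 − 21.5)/6.8 ≈ 7.8676.
High-fitness type's separating payoff: 75.0 − 3.3 × d* = 75.0 − 3.3 × (75.0 − 21.5)/6.8 = 75.0 − 176.55/6.8 ≈ 49.0368.
Pooling payoff: 0.82 × 75.0 + 0.18 × 21.5 = 65.37.
Difference: 49.0368 − 65.37 = -16.3332, i.e. -16.33 to two decimal places.
The high-fitness type would prefer the pooling outcome.

-16.33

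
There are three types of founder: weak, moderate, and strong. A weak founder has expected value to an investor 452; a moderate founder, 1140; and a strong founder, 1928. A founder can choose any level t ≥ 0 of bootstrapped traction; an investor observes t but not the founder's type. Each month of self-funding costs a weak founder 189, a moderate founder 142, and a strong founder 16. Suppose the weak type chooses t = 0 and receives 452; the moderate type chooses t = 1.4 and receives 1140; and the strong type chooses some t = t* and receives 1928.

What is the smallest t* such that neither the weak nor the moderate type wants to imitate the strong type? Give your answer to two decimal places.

7.81

Weak type (on-path payoff 452) won't mimic when 452 ≥ 1928 − 189·t*, i.e. t* ≥ 7.81.
Moderate type (on-path payoff 1140 − 142×1.4 = 941.2) won't mimic when 941.2 ≥ 1928 − 142·t*, i.e. t* ≥ 6.95.
Both must hold, so t* = max(7.81, 6.95) = 7.81. The weak type's constraint binds.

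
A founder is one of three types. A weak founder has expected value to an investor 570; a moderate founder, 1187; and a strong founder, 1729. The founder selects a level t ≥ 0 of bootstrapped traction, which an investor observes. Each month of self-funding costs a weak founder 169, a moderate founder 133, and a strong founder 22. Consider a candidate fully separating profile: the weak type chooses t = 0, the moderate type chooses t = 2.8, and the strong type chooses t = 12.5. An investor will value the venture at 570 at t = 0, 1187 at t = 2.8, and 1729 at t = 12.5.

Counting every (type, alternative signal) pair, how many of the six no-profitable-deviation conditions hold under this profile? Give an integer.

5

Moderate (own payoff 1187 − 133×2.8 = 814.6): to t=0 gives 570 → no gain ✓; to t=12.5 gives 1729 − 133×12.5 = 66.5 → no gain ✓.
Weak (own payoff 570): to t=2.8 gives 1187 − 169×2.8 = 713.8 → profitable ✗; to t=12.5 gives 1729 − 169×12.5 = -383.5 → no gain ✓.
Strong (own payoff 1729 − 22×12.5 = 1454): to t=0 gives 570 → no gain ✓; to t=2.8 gives 1187 − 22×2.8 = 1125.4 → no gain ✓.
5 of the 6 constraints hold; not an equilibrium.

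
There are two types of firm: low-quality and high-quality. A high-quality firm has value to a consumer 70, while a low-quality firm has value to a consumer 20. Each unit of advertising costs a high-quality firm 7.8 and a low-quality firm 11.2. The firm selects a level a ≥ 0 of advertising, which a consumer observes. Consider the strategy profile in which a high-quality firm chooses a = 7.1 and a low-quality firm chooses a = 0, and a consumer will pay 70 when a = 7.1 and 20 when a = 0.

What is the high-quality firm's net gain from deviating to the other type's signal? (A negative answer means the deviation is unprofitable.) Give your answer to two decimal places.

Playing a = 7.1 the high-quality firm receives 70 − 7.8 × 7.1 = 14.62.
Deviating to a = 0 yields 20 instead.
Gain from deviating: 20 − 14.62 = 5.38.
The gain is positive, so the high-quality type's incentive-compatibility constraint is violated — this profile is not a separating equilibrium.

5.38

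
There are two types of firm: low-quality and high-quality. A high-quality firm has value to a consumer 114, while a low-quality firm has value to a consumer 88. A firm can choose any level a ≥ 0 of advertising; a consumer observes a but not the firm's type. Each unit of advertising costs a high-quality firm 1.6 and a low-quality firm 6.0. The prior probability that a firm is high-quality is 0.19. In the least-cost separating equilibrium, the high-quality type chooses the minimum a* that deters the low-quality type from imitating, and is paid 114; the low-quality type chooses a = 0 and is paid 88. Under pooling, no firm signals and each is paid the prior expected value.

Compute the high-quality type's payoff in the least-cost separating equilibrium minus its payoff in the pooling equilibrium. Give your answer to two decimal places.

Least-cost separating signal: a* solves 88 = 114 − 6.0·a*, so a* = (114 − 88)/6.0 ≈ 4.3333.
High-quality type's separating payoff: 114 − 1.6 × a* = 114 − 1.6 × (114 − 88)/6.0 = 114 − 41.6/6.0 ≈ 107.0667.
Pooling payoff: 0.19 × 114 + 0.81 × 88 = 92.94.
Difference: 107.0667 − 92.94 = 14.1267, i.e. 14.13 to two decimal places.
The high-quality type prefers to separate.

14.13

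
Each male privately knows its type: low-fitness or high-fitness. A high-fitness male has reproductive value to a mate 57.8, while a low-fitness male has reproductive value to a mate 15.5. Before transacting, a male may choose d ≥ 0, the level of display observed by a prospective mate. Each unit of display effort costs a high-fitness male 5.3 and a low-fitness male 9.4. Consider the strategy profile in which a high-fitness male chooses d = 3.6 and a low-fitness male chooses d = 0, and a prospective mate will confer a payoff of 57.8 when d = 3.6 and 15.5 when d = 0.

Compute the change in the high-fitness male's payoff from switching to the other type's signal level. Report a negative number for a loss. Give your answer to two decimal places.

-23.22

Playing d = 3.6 the high-fitness male receives 57.8 − 5.3 × 3.6 = 38.72.
Deviating to d = 0 yields 15.5 instead.
Gain from deviating: 15.5 − 38.72 = -23.22.
The gain is negative, so the high-fitness type's incentive-compatibility constraint is satisfied.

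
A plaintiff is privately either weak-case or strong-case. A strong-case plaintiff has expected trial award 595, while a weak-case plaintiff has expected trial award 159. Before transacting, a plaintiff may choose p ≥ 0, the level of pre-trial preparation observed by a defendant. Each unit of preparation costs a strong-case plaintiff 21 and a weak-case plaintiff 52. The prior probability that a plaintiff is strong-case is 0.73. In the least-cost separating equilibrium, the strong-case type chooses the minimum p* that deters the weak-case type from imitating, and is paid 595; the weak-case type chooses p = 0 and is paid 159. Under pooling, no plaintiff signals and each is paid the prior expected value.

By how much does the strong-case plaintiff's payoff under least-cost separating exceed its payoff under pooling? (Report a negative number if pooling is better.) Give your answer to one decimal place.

-58.4

Least-cost separating signal: p* solves 159 = 595 − 52·p*, so p* = (595 − 159)/52 ≈ 8.3846.
Strong-case type's separating payoff: 595 − 21 × p* = 595 − 21 × (595 − 159)/52 = 595 − 9156/52 ≈ 418.923.
Pooling payoff: 0.73 × 595 + 0.27 × 159 = 477.28.
Difference: 418.923 − 477.28 = -58.357, i.e. -58.4 to one decimal place.
The strong-case type would prefer the pooling outcome.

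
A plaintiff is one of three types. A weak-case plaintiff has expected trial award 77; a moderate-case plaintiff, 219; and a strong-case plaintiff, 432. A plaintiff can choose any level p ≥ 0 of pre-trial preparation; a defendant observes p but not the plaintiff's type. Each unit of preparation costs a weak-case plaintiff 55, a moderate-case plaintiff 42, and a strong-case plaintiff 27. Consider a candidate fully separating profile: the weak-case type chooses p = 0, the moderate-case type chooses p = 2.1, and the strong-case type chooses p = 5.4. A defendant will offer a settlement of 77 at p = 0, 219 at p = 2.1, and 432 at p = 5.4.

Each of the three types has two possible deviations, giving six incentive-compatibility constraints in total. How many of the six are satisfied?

Strong-case (own payoff 432 − 27×5.4 = 286.2): to p=0 gives 77 → no gain ✓; to p=2.1 gives 219 − 27×2.1 = 162.3 → no gain ✓.
Moderate-case (own payoff 219 − 42×2.1 = 130.8): to p=0 gives 77 → no gain ✓; to p=5.4 gives 432 − 42×5.4 = 205.2 → profitable ✗.
Weak-case (own payoff 77): to p=2.1 gives 219 − 55×2.1 = 103.5 → profitable ✗; to p=5.4 gives 432 − 55×5.4 = 135 → profitable ✗.
3 of the 6 constraints hold; not an equilibrium.

3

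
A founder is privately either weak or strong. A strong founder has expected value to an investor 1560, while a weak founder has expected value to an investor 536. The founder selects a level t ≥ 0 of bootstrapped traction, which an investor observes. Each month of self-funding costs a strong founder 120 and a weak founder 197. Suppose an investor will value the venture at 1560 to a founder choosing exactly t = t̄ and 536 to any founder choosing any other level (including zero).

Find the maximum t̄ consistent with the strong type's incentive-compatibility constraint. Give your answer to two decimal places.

Choosing t̄ yields the strong type 1560 − 120·t̄; choosing zero yields 536.
The strong type is indifferent at 1560 − 120·t̄ = 536, i.e. t̄ = (1560 − 536) / 120 ≈ 8.53.
For any t̄ above 8.53 the strong type would rather pool at zero, so separation collapses.

8.53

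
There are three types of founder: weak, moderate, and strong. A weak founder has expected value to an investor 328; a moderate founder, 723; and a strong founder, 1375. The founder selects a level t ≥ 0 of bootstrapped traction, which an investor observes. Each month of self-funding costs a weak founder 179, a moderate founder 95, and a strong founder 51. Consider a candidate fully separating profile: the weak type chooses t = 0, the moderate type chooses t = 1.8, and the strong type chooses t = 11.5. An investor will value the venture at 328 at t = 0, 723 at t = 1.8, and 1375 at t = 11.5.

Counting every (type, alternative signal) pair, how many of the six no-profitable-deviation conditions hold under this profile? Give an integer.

5

Weak (own payoff 328): to t=1.8 gives 723 − 179×1.8 = 400.8 → profitable ✗; to t=11.5 gives 1375 − 179×11.5 = -683.5 → no gain ✓.
Moderate (own payoff 723 − 95×1.8 = 552): to t=0 gives 328 → no gain ✓; to t=11.5 gives 1375 − 95×11.5 = 282.5 → no gain ✓.
Strong (own payoff 1375 − 51×11.5 = 788.5): to t=0 gives 328 → no gain ✓; to t=1.8 gives 723 − 51×1.8 = 631.2 → no gain ✓.
5 of the 6 constraints hold; not an equilibrium.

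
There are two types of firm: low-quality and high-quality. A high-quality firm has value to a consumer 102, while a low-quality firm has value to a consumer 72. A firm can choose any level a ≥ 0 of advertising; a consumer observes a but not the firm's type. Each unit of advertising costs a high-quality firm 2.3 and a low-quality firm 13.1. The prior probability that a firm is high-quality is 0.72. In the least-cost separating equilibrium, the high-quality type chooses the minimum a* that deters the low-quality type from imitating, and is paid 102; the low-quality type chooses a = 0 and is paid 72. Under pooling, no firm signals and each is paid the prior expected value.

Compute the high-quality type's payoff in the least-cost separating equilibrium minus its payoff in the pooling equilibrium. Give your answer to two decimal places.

3.13

Least-cost separating signal: a* solves 72 = 102 − 13.1·a*, so a* = (102 − 72)/13.1 ≈ 2.2901.
High-quality type's separating payoff: 102 − 2.3 × a* = 102 − 2.3 × (102 − 72)/13.1 = 102 − 69/13.1 ≈ 96.7328.
Pooling payoff: 0.72 × 102 + 0.28 × 72 = 93.6.
Difference: 96.7328 − 93.6 = 3.1328, i.e. 3.13 to two decimal places.
The high-quality type prefers to separate.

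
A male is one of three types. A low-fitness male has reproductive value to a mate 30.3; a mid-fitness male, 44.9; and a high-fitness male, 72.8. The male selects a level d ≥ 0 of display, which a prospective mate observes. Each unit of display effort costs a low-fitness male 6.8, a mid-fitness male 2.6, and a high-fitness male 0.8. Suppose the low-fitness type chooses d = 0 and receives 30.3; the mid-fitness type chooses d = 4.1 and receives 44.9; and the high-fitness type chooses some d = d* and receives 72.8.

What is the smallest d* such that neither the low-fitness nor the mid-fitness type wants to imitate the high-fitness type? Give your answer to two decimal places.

Mid-fitness type (on-path payoff 44.9 − 2.6×4.1 = 34.24) won't mimic when 34.24 ≥ 72.8 − 2.6·d*, i.e. d* ≥ 14.83.
Low-fitness type (on-path payoff 30.3) won't mimic when 30.3 ≥ 72.8 − 6.8·d*, i.e. d* ≥ 6.25.
Both must hold, so d* = max(6.25, 14.83) = 14.83. The mid-fitness type's constraint binds.

14.83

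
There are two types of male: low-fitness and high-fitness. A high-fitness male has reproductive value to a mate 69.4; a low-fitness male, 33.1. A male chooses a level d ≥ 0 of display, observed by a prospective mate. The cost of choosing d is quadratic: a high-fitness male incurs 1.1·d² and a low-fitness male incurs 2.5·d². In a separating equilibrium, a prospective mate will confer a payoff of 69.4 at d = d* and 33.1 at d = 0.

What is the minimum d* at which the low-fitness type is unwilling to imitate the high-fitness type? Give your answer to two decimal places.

3.81

The low-fitness type at d = 0 receives 33.1; imitating at d* yields 69.4 − 2.5·d*².
Indifference: 33.1 = 69.4 − 2.5·d*², so d*² = (69.4 − 33.1) / 2.5 = 14.52.
d* = √14.52 ≈ 3.81.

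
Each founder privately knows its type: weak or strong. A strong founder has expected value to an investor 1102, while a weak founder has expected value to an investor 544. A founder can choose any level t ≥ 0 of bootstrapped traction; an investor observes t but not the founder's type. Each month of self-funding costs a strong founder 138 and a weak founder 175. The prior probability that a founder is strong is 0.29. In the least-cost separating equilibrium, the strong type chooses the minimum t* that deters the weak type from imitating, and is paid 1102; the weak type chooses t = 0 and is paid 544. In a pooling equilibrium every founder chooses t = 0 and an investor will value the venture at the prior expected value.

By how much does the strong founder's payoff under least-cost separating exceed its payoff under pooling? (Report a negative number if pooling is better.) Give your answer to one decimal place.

-43.8

Least-cost separating signal: t* solves 544 = 1102 − 175·t*, so t* = (1102 − 544)/175 ≈ 3.1886.
Strong type's separating payoff: 1102 − 138 × t* = 1102 − 138 × (1102 − 544)/175 = 1102 − 77004/175 ≈ 661.977.
Pooling payoff: 0.29 × 1102 + 0.71 × 544 = 705.82.
Difference: 661.977 − 705.82 = -43.843, i.e. -43.8 to one decimal place.
The strong type would prefer the pooling outcome.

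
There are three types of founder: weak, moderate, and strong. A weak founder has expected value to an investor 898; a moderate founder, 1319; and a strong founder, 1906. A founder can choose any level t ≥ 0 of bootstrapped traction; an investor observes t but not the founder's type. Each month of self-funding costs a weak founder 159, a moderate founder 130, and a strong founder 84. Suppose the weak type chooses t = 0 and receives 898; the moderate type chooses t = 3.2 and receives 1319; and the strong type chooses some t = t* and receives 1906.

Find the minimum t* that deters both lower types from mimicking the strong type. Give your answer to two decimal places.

Weak type (on-path payoff 898) won't mimic when 898 ≥ 1906 − 159·t*, i.e. t* ≥ 6.34.
Moderate type (on-path payoff 1319 − 130×3.2 = 903) won't mimic when 903 ≥ 1906 − 130·t*, i.e. t* ≥ 7.72.
Both must hold, so t* = max(6.34, 7.72) = 7.72. The moderate type's constraint binds.

7.72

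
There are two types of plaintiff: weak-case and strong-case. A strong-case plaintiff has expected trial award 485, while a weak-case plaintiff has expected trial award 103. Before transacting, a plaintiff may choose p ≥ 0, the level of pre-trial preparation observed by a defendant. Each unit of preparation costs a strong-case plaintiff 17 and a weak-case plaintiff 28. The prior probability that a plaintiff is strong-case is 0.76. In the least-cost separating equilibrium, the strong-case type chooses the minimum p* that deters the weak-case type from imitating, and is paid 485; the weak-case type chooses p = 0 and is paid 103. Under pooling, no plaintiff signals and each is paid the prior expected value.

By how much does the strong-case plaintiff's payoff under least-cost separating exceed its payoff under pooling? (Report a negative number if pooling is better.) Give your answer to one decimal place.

Least-cost separating signal: p* solves 103 = 485 − 28·p*, so p* = (485 − 103)/28 ≈ 13.6429.
Strong-case type's separating payoff: 485 − 17 × p* = 485 − 17 × (485 − 103)/28 = 485 − 6494/28 ≈ 253.071.
Pooling payoff: 0.76 × 485 + 0.24 × 103 = 393.32.
Difference: 253.071 − 393.32 = -140.249, i.e. -140.2 to one decimal place.
The strong-case type would prefer the pooling outcome.

-140.2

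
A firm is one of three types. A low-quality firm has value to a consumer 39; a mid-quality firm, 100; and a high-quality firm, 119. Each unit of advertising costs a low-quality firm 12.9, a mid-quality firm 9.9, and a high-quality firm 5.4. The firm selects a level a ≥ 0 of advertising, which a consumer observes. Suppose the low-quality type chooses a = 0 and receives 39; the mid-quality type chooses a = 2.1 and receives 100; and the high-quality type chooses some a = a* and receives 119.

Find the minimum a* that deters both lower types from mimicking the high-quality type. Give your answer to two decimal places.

Mid-quality type (on-path payoff 100 − 9.9×2.1 = 79.21) won't mimic when 79.21 ≥ 119 − 9.9·a*, i.e. a* ≥ 4.02.
Low-quality type (on-path payoff 39) won't mimic when 39 ≥ 119 − 12.9·a*, i.e. a* ≥ 6.20.
Both must hold, so a* = max(6.20, 4.02) = 6.20. The low-quality type's constraint binds.

6.20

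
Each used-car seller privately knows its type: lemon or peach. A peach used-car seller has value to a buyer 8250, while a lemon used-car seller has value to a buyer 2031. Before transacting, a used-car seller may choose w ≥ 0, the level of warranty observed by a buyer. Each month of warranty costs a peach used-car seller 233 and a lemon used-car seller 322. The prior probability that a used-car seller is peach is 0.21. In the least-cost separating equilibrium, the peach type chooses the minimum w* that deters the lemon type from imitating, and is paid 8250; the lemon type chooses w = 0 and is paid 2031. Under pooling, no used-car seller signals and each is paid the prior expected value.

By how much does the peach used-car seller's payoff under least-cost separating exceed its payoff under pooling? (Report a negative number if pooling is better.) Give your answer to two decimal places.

412.93

Least-cost separating signal: w* solves 2031 = 8250 − 322·w*, so w* = (8250 − 2031)/322 ≈ 19.3137.
Peach type's separating payoff: 8250 − 233 × w* = 8250 − 233 × (8250 − 2031)/322 = 8250 − 1449027/322 ≈ 3749.9161.
Pooling payoff: 0.21 × 8250 + 0.79 × 2031 = 3336.99.
Difference: 3749.9161 − 3336.99 = 412.9261, i.e. 412.93 to two decimal places.
The peach type prefers to separate.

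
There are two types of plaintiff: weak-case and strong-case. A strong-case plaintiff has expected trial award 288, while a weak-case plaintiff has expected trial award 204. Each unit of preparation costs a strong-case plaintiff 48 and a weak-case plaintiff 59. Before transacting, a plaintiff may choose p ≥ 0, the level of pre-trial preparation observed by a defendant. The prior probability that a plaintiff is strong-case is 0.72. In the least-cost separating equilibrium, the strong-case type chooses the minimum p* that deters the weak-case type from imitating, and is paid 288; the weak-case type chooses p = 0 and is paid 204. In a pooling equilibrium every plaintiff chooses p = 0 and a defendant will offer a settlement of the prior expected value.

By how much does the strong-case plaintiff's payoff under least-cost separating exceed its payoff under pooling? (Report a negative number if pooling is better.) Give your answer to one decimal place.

-44.8

Least-cost separating signal: p* solves 204 = 288 − 59·p*, so p* = (288 − 204)/59 ≈ 1.4237.
Strong-case type's separating payoff: 288 − 48 × p* = 288 − 48 × (288 − 204)/59 = 288 − 4032/59 ≈ 219.661.
Pooling payoff: 0.72 × 288 + 0.28 × 204 = 264.48.
Difference: 219.661 − 264.48 = -44.819, i.e. -44.8 to one decimal place.
The strong-case type would prefer the pooling outcome.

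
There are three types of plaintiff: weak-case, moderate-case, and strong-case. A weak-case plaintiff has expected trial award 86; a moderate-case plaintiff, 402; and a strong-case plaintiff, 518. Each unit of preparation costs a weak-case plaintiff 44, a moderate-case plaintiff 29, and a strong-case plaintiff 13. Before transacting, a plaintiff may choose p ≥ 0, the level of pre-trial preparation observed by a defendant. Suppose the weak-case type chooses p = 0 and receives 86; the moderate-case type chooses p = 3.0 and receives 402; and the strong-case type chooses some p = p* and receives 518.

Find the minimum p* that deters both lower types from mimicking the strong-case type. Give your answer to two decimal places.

9.82

Weak-case type (on-path payoff 86) won't mimic when 86 ≥ 518 − 44·p*, i.e. p* ≥ 9.82.
Moderate-case type (on-path payoff 402 − 29×3.0 = 315) won't mimic when 315 ≥ 518 − 29·p*, i.e. p* ≥ 7.00.
Both must hold, so p* = max(9.82, 7.00) = 9.82. The weak-case type's constraint binds.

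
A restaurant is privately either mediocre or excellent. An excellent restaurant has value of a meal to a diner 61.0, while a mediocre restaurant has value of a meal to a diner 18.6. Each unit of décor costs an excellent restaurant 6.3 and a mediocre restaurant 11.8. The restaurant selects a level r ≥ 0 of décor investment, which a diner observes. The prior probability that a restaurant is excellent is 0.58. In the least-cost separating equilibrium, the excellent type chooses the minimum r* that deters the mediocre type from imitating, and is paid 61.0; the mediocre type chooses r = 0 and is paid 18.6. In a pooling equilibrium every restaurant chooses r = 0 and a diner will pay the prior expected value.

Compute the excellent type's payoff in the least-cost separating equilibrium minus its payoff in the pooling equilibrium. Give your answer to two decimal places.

-4.83

Least-cost separating signal: r* solves 18.6 = 61.0 − 11.8·r*, so r* = (61.0 − 18.6)/11.8 ≈ 3.5932.
Excellent type's separating payoff: 61.0 − 6.3 × r* = 61.0 − 6.3 × (61.0 − 18.6)/11.8 = 61.0 − 267.12/11.8 ≈ 38.3627.
Pooling payoff: 0.58 × 61.0 + 0.42 × 18.6 = 43.192.
Difference: 38.3627 − 43.192 = -4.8293, i.e. -4.83 to two decimal places.
The excellent type would prefer the pooling outcome.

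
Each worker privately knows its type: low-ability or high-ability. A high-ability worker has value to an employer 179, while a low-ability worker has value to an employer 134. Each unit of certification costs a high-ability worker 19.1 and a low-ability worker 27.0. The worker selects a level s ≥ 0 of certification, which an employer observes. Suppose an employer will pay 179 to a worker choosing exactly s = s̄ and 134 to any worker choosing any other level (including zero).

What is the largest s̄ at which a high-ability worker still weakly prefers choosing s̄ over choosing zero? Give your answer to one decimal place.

Choosing s̄ yields the high-ability type 179 − 19.1·s̄; choosing zero yields 134.
The high-ability type is indifferent at 179 − 19.1·s̄ = 134, i.e. s̄ = (179 − 134) / 19.1 ≈ 2.4.
For any s̄ above 2.4 the high-ability type would rather pool at zero, so separation collapses.

2.4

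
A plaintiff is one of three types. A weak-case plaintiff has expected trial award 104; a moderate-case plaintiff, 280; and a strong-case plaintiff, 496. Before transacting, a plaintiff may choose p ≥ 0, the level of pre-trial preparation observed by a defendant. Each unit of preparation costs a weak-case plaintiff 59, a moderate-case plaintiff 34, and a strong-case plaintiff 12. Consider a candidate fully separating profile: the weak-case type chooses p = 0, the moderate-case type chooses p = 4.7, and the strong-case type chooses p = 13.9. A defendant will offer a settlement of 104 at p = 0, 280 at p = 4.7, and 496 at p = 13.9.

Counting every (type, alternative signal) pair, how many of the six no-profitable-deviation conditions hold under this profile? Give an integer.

6

Strong-case (own payoff 496 − 12×13.9 = 329.2): to p=0 gives 104 → no gain ✓; to p=4.7 gives 280 − 12×4.7 = 223.6 → no gain ✓.
Moderate-case (own payoff 280 − 34×4.7 = 120.2): to p=0 gives 104 → no gain ✓; to p=13.9 gives 496 − 34×13.9 = 23.4 → no gain ✓.
Weak-case (own payoff 104): to p=4.7 gives 280 − 59×4.7 = 2.7 → no gain ✓; to p=13.9 gives 496 − 59×13.9 = -324.1 → no gain ✓.
6 of the 6 constraints hold; this profile is a separating equilibrium.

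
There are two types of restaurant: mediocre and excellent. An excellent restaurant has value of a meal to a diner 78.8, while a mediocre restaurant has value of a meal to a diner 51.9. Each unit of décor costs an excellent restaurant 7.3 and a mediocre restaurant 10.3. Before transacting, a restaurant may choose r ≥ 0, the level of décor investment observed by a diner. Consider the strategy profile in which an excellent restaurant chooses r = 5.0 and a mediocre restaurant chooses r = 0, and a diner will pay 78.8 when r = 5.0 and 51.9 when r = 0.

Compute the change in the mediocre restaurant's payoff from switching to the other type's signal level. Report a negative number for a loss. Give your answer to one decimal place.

-24.6

Playing r = 0 the mediocre restaurant receives 51.9.
Deviating to r = 5.0 brings payment 78.8 at cost 10.3 × 5.0 = 51.5, netting 27.3.
Gain from deviating: 27.3 − 51.9 = -24.6.
The gain is negative, so the mediocre type's incentive-compatibility constraint is satisfied.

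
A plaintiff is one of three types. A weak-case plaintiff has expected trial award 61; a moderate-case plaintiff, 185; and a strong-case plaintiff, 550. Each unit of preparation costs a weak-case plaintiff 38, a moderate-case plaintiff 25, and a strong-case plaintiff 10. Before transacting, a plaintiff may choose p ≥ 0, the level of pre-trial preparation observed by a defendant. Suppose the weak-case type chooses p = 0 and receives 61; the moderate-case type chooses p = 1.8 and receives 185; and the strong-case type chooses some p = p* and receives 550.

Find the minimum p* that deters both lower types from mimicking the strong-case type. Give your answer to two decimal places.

Weak-case type (on-path payoff 61) won't mimic when 61 ≥ 550 − 38·p*, i.e. p* ≥ 12.87.
Moderate-case type (on-path payoff 185 − 25×1.8 = 140) won't mimic when 140 ≥ 550 − 25·p*, i.e. p* ≥ 16.40.
Both must hold, so p* = max(12.87, 16.40) = 16.40. The moderate-case type's constraint binds.

16.40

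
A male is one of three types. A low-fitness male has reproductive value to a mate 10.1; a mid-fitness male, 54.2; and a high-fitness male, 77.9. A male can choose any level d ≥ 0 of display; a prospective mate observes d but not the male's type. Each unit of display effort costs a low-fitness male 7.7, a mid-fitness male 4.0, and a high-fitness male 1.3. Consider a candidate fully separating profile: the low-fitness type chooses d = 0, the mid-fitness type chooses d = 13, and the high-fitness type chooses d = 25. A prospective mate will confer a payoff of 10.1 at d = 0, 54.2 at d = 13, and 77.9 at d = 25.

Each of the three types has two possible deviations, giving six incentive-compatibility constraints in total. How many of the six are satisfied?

5

Mid-fitness (own payoff 54.2 − 4.0×13 = 2.2): to d=0 gives 10.1 → profitable ✗; to d=25 gives 77.9 − 4.0×25 = -22.1 → no gain ✓.
High-fitness (own payoff 77.9 − 1.3×25 = 45.4): to d=0 gives 10.1 → no gain ✓; to d=13 gives 54.2 − 1.3×13 = 37.3 → no gain ✓.
Low-fitness (own payoff 10.1): to d=13 gives 54.2 − 7.7×13 = -45.9 → no gain ✓; to d=25 gives 77.9 − 7.7×25 = -114.6 → no gain ✓.
5 of the 6 constraints hold; not an equilibrium.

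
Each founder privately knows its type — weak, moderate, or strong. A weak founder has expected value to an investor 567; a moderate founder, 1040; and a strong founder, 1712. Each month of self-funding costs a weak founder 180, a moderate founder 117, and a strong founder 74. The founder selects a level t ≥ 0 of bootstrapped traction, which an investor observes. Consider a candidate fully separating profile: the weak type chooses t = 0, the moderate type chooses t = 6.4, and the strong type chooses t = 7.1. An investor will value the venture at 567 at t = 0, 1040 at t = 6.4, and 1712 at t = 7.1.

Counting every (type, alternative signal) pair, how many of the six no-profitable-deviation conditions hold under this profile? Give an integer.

4

Weak (own payoff 567): to t=6.4 gives 1040 − 180×6.4 = -112 → no gain ✓; to t=7.1 gives 1712 − 180×7.1 = 434 → no gain ✓.
Moderate (own payoff 1040 − 117×6.4 = 291.2): to t=0 gives 567 → profitable ✗; to t=7.1 gives 1712 − 117×7.1 = 881.3 → profitable ✗.
Strong (own payoff 1712 − 74×7.1 = 1186.6): to t=0 gives 567 → no gain ✓; to t=6.4 gives 1040 − 74×6.4 = 566.4 → no gain ✓.
4 of the 6 constraints hold; not an equilibrium.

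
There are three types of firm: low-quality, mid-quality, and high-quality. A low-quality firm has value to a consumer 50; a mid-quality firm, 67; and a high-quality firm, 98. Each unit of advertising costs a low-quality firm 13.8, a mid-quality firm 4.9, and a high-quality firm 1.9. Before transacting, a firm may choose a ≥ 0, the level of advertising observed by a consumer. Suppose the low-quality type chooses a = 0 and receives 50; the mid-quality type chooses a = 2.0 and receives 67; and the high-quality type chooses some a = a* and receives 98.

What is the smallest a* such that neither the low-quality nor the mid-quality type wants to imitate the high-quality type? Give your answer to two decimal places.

Mid-quality type (on-path payoff 67 − 4.9×2.0 = 57.2) won't mimic when 57.2 ≥ 98 − 4.9·a*, i.e. a* ≥ 8.33.
Low-quality type (on-path payoff 50) won't mimic when 50 ≥ 98 − 13.8·a*, i.e. a* ≥ 3.48.
Both must hold, so a* = max(3.48, 8.33) = 8.33. The mid-quality type's constraint binds.

8.33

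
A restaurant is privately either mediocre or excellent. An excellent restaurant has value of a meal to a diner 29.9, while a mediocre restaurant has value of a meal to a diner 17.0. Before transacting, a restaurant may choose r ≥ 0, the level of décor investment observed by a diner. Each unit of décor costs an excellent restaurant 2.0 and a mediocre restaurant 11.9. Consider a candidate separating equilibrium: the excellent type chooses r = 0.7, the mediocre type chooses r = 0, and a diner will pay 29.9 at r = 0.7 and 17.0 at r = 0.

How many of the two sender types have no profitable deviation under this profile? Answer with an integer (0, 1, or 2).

Mediocre type: stay at 0 → 17.0; mimic → 29.9 − 11.9 × 0.7 = 21.57. IC fails (17.0 < 21.57).
Excellent type: signal → 29.9 − 2.0 × 0.7 = 28.5; deviate to 0 → 17.0. IC holds (28.5 ≥ 17.0).
1 of 2 constraints hold, so this profile is not an equilibrium.

1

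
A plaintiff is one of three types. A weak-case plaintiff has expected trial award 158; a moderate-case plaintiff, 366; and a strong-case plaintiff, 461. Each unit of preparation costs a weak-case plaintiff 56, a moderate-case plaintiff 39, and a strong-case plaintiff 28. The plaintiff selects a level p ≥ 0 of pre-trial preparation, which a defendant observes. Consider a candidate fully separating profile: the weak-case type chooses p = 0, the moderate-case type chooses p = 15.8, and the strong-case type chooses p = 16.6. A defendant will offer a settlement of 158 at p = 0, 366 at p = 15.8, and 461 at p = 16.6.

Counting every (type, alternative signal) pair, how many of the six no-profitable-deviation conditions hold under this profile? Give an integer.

Moderate-case (own payoff 366 − 39×15.8 = -250.2): to p=0 gives 158 → profitable ✗; to p=16.6 gives 461 − 39×16.6 = -186.4 → profitable ✗.
Weak-case (own payoff 158): to p=15.8 gives 366 − 56×15.8 = -518.8 → no gain ✓; to p=16.6 gives 461 − 56×16.6 = -468.6 → no gain ✓.
Strong-case (own payoff 461 − 28×16.6 = -3.8): to p=0 gives 158 → profitable ✗; to p=15.8 gives 366 − 28×15.8 = -76.4 → no gain ✓.
3 of the 6 constraints hold; not an equilibrium.

3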